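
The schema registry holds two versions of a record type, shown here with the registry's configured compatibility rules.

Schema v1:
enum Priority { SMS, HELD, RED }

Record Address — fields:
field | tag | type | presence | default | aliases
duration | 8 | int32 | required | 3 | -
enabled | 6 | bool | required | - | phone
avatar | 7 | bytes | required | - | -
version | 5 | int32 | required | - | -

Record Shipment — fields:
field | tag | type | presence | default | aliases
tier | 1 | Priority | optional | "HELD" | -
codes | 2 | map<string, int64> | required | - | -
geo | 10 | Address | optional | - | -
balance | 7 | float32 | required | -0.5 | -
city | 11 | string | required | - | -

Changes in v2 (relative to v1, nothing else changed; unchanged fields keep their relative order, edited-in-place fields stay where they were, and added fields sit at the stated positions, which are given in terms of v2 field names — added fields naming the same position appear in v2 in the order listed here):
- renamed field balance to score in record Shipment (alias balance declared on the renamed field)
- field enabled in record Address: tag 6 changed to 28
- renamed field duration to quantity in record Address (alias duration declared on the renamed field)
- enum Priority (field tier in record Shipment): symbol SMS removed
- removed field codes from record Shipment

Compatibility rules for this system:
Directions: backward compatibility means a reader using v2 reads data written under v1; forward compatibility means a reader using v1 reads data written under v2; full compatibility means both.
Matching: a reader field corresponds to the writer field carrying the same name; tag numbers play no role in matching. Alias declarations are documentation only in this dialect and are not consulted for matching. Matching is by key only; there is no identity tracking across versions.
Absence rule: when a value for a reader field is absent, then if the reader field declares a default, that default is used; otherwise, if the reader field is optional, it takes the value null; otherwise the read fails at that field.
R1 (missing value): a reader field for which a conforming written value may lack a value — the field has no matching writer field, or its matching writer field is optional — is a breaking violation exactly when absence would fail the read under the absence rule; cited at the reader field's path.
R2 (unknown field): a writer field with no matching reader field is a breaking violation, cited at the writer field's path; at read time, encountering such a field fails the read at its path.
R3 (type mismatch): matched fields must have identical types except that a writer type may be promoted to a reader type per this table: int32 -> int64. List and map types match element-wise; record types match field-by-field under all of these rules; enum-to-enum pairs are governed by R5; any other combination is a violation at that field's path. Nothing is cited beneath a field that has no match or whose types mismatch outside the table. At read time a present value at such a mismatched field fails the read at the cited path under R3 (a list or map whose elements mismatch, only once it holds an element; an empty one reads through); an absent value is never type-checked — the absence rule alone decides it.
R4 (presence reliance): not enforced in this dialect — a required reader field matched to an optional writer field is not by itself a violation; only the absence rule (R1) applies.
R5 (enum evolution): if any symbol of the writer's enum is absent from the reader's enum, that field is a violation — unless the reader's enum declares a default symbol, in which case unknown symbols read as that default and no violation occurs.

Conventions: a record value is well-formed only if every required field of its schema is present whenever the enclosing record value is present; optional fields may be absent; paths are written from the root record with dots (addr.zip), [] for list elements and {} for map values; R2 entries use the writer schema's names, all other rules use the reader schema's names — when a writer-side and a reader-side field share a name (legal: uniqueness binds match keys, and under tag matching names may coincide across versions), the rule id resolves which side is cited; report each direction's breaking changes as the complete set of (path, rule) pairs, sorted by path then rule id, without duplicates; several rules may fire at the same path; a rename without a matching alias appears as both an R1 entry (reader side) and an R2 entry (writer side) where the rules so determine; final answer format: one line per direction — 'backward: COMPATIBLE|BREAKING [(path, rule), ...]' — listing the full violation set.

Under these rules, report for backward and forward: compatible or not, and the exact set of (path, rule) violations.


arrows below run writer -> reader for Shipment
backward on Shipment — v2 reading data written by v1:
  writer optional, Priority -> Priority: reader tier maps from writer tier
  writer optional, Address -> Address: reader geo maps from writer geo
  score: no writer-side match
  writer required, string -> string: reader city maps from writer city
  codes (writer side), unknown to reader
  balance (writer side), unknown to reader
  geo.quantity: no writer-side match
  writer required, bool -> bool: reader geo.enabled maps from writer geo.enabled
  writer required, bytes -> bytes: reader geo.avatar maps from writer geo.avatar
  writer required, int32 -> int32: reader geo.version maps from writer geo.version
  geo.duration (writer side), unknown to reader
  violation R2 at balance
  violation R2 at codes
  violation R2 at geo.duration
  violation R5 at tier
  => backward verdict for Shipment: BREAKING, 4 violation(s)
forward on Shipment — v1 reading data written by v2:
  writer optional, Priority -> Priority: reader tier maps from writer tier
  codes: no writer-side match
  writer optional, Address -> Address: reader geo maps from writer geo
  balance: no writer-side match
  writer required, string -> string: reader city maps from writer city
  score (writer side), unknown to reader
  geo.duration: no writer-side match
  writer required, bool -> bool: reader geo.enabled maps from writer geo.enabled
  writer required, bytes -> bytes: reader geo.avatar maps from writer geo.avatar
  writer required, int32 -> int32: reader geo.version maps from writer geo.version
  geo.quantity (writer side), unknown to reader
  violation R1 at codes
  violation R2 at geo.quantity
  violation R2 at score
  => forward verdict for Shipment: BREAKING, 3 violation(s)

backward: BREAKING [(balance, R2), (codes, R2), (geo.duration, R2), (tier, R5)]; forward: BREAKING [(codes, R1), (geo.quantity, R2), (score, R2)]


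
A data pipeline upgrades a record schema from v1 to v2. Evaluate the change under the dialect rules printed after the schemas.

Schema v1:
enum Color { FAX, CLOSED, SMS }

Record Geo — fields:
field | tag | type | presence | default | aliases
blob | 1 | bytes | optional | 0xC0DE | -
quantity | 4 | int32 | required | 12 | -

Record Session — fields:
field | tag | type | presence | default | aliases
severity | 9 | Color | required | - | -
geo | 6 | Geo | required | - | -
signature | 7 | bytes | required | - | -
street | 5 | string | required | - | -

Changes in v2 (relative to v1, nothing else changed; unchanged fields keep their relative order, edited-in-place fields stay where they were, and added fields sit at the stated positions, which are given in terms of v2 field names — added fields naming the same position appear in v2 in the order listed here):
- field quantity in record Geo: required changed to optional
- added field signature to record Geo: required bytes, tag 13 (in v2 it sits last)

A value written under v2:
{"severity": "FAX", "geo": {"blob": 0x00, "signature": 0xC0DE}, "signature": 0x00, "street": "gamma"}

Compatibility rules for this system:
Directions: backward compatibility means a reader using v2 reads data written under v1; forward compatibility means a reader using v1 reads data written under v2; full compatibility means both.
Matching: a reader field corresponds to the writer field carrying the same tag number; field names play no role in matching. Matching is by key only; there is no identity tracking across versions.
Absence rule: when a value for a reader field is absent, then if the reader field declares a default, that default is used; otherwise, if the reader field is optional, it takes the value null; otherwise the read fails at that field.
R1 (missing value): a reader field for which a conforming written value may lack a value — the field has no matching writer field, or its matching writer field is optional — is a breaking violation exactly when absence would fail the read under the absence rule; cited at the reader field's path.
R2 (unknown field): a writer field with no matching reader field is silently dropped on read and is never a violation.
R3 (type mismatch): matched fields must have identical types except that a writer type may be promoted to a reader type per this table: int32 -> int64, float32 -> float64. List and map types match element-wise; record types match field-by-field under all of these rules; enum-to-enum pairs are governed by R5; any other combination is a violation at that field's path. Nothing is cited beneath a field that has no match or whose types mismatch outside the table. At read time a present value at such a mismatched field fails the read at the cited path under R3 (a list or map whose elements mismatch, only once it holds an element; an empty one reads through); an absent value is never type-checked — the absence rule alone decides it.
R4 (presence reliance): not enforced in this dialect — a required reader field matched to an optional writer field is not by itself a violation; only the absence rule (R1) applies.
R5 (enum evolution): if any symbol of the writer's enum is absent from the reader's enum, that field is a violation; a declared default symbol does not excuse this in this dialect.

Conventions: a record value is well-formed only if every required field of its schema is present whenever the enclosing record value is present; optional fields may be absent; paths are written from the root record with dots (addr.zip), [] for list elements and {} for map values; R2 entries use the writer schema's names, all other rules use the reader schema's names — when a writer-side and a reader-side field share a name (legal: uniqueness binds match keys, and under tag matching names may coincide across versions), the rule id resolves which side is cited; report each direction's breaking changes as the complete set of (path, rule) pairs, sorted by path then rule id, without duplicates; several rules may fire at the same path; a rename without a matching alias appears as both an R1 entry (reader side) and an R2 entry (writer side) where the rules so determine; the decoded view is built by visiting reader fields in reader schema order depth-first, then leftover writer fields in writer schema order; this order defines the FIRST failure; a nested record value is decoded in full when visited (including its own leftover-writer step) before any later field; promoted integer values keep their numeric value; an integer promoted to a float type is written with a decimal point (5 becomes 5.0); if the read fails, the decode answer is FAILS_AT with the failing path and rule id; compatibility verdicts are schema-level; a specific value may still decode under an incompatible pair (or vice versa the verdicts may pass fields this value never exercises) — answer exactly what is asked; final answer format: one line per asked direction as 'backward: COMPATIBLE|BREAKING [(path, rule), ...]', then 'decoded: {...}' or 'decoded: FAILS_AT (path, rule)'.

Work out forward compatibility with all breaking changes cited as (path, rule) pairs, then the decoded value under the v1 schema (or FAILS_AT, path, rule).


forward: COMPATIBLE []; decoded: {"severity": "FAX", "geo": {"blob": 0x00, "quantity": 12}, "signature": 0x00, "street": "gamma"}

in Session below, arrows point writer -> reader
checking forward for Session: reader v1 against writer v2:
  writer required, Color -> Color: reader severity maps from writer severity
  writer required, Geo -> Geo: reader geo maps from writer geo
  writer required, bytes -> bytes: reader signature maps from writer signature
  writer required, string -> string: reader street maps from writer street
  writer optional, bytes -> bytes: reader geo.blob maps from writer geo.blob
  writer optional, int32 -> int32: reader geo.quantity maps from writer geo.quantity
  geo.signature (writer side), unknown to reader
  nothing fires on Session: forward is COMPATIBLE
migrating the Session value to v1:
  severity := "FAX"
  geo.blob := 0x00
  geo.quantity := 12 (missing; default applied)
  writer geo.signature: no reader field; dropped
  signature := 0x00
  street := "gamma"
  => decoded: {"severity": "FAX", "geo": {"blob": 0x00, "quantity": 12}, "signature": 0x00, "street": "gamma"}
remaining Session differences; none change what is asked:
  field quantity in record Geo: required changed to optional -> inert for the asked Session verdict: nothing fires
  added field signature to record Geo: required bytes, tag 13 (in v2 it sits last) -> fires only in the backward direction of Session, which is not asked here


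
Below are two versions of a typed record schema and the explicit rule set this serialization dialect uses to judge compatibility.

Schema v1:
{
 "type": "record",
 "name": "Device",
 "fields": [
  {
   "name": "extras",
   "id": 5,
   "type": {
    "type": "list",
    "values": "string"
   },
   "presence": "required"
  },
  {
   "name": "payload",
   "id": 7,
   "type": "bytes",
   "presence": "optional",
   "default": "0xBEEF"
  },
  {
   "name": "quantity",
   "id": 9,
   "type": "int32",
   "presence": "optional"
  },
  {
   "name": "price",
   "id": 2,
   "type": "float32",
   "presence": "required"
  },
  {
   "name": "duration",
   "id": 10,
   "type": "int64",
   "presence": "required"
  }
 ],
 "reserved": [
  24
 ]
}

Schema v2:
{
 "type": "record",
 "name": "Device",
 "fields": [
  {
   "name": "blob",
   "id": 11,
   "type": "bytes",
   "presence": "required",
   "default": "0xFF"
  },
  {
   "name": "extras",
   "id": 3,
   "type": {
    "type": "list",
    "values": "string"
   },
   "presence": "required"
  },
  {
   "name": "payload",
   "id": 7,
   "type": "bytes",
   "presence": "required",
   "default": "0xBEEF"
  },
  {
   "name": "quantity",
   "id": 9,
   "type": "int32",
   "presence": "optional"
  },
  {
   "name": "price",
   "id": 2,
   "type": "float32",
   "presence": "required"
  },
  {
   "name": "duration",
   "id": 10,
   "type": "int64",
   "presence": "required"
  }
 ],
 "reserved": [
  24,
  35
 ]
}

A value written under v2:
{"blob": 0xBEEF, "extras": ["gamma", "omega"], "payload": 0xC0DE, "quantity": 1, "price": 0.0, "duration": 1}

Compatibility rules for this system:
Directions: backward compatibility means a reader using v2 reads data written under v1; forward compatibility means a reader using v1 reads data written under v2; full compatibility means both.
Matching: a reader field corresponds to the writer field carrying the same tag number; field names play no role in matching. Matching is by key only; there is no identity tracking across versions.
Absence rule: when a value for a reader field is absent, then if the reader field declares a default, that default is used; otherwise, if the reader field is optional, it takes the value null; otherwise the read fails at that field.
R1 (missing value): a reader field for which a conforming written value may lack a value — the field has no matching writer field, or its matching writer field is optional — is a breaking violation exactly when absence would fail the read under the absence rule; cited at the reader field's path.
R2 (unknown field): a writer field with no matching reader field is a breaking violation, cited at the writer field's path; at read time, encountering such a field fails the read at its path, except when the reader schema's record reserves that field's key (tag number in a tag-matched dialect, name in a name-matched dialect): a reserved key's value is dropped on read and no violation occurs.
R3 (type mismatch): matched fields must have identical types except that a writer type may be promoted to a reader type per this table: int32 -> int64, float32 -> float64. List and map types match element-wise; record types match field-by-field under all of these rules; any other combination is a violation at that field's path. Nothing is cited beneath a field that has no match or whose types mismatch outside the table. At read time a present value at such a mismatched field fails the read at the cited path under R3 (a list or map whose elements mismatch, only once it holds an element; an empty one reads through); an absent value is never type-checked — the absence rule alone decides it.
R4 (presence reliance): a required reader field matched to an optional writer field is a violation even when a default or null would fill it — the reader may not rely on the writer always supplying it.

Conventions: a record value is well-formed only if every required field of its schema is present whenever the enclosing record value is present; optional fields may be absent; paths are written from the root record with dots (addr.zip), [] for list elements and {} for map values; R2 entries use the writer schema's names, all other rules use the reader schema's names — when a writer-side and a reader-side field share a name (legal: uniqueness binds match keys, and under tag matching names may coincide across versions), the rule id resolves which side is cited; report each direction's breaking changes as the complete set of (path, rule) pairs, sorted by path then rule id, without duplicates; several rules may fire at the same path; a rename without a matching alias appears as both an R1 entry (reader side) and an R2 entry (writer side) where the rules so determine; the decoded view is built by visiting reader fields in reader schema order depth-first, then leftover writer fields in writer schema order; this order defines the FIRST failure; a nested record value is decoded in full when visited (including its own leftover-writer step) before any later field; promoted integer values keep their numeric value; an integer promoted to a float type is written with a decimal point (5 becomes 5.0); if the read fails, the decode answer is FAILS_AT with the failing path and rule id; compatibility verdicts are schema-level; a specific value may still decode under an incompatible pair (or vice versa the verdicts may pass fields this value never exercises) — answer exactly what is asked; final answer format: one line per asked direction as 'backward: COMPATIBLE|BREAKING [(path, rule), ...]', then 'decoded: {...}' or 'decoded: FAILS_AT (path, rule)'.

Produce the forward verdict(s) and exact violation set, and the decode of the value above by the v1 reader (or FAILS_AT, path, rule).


forward: BREAKING [(blob, R2), (extras, R1), (extras, R2)]; decoded: FAILS_AT (extras, R1)

each type pair in Device: writer, then reader
forward on Device — v1 reading data written by v2:
  extras has no writer counterpart
  payload: paired with writer payload (bytes -> bytes; writer required)
  quantity: paired with writer quantity (int32 -> int32; writer optional)
  price: paired with writer price (float32 -> float32; writer required)
  duration: paired with writer duration (int64 -> int64; writer required)
  writer field blob has no reader counterpart
  writer field extras has no reader counterpart
  R2 fires at blob
  R1 fires at extras
  R2 fires at extras
  => forward verdict for Device: BREAKING, 3 violation(s)
decoding the Device value with the v1 reader:
  read fails at extras under R1 (no fill)
  => FAILS_AT (extras, R1)
remaining Device differences; none change what is asked:
  field payload in record Device: optional changed to required -> affects backward compatibility only, which is not asked


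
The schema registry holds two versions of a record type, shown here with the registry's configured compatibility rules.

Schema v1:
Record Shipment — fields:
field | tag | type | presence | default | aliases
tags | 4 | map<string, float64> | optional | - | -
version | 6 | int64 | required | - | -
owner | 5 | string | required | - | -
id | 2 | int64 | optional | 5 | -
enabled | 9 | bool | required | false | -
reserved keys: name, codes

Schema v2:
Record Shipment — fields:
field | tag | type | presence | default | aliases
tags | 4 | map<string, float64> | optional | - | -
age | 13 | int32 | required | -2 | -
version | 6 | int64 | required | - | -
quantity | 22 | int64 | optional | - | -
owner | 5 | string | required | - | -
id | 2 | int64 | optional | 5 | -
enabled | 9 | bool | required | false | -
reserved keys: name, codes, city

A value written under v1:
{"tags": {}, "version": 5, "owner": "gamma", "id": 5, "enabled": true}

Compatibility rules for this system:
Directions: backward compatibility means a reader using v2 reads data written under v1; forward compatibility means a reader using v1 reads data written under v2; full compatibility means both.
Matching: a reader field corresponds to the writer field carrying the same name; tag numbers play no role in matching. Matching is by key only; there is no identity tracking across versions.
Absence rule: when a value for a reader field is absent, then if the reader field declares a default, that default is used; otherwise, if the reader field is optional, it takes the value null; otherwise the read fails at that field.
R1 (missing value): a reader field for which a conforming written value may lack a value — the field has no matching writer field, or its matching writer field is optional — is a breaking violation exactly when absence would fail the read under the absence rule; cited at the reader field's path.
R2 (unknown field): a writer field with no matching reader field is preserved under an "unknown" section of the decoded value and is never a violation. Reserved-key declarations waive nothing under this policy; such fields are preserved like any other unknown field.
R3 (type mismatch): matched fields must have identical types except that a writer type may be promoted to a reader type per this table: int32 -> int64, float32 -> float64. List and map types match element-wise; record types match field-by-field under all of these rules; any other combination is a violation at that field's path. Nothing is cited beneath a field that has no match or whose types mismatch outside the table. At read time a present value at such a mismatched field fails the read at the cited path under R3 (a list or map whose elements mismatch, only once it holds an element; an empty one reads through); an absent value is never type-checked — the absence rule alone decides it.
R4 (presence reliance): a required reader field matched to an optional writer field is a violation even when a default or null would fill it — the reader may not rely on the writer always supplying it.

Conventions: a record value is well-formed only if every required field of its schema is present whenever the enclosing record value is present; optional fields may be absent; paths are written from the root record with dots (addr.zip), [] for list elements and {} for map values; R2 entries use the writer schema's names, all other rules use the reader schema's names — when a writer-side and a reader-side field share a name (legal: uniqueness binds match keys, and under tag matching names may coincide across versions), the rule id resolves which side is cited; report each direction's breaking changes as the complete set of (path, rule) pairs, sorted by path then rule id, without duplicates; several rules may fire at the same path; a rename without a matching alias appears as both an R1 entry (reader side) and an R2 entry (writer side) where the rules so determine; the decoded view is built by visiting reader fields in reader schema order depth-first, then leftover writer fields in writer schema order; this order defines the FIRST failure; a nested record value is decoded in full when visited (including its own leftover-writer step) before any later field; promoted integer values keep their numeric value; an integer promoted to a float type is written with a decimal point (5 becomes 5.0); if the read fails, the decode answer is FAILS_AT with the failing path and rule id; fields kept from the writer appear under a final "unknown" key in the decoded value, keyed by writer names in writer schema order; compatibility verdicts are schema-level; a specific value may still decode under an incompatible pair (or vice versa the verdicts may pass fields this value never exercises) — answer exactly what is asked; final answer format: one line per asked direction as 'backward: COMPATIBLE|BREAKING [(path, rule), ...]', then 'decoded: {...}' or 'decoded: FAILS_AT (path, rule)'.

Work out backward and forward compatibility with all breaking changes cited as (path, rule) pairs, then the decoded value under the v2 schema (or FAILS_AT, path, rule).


backward: COMPATIBLE []; forward: COMPATIBLE []; decoded: {"tags": {}, "age": -2, "version": 5, "quantity": null, "owner": "gamma", "id": 5, "enabled": true}

arrows below run writer -> reader for Shipment
checking backward for Shipment: reader v2 against writer v1:
  tags: paired with writer tags (map<string, float64> -> map<string, float64>; writer optional)
  age has no writer counterpart
  version: paired with writer version (int64 -> int64; writer required)
  quantity has no writer counterpart
  owner: paired with writer owner (string -> string; writer required)
  id: paired with writer id (int64 -> int64; writer optional)
  enabled: paired with writer enabled (bool -> bool; writer required)
  => backward verdict for Shipment: COMPATIBLE, no violations
checking forward for Shipment: reader v1 against writer v2:
  tags: paired with writer tags (map<string, float64> -> map<string, float64>; writer optional)
  version: paired with writer version (int64 -> int64; writer required)
  owner: paired with writer owner (string -> string; writer required)
  id: paired with writer id (int64 -> int64; writer optional)
  enabled: paired with writer enabled (bool -> bool; writer required)
  writer field age has no reader counterpart
  writer field quantity has no reader counterpart
  => forward verdict for Shipment: COMPATIBLE, no violations
decoding the Shipment value with the v2 reader:
  tags := {}
  age := -2 (no value, default fills)
  version := 5
  quantity := null (not supplied -> null)
  owner := "gamma"
  id := 5
  enabled := true
  => decoded: {"tags": {}, "age": -2, "version": 5, "quantity": null, "owner": "gamma", "id": 5, "enabled": true}


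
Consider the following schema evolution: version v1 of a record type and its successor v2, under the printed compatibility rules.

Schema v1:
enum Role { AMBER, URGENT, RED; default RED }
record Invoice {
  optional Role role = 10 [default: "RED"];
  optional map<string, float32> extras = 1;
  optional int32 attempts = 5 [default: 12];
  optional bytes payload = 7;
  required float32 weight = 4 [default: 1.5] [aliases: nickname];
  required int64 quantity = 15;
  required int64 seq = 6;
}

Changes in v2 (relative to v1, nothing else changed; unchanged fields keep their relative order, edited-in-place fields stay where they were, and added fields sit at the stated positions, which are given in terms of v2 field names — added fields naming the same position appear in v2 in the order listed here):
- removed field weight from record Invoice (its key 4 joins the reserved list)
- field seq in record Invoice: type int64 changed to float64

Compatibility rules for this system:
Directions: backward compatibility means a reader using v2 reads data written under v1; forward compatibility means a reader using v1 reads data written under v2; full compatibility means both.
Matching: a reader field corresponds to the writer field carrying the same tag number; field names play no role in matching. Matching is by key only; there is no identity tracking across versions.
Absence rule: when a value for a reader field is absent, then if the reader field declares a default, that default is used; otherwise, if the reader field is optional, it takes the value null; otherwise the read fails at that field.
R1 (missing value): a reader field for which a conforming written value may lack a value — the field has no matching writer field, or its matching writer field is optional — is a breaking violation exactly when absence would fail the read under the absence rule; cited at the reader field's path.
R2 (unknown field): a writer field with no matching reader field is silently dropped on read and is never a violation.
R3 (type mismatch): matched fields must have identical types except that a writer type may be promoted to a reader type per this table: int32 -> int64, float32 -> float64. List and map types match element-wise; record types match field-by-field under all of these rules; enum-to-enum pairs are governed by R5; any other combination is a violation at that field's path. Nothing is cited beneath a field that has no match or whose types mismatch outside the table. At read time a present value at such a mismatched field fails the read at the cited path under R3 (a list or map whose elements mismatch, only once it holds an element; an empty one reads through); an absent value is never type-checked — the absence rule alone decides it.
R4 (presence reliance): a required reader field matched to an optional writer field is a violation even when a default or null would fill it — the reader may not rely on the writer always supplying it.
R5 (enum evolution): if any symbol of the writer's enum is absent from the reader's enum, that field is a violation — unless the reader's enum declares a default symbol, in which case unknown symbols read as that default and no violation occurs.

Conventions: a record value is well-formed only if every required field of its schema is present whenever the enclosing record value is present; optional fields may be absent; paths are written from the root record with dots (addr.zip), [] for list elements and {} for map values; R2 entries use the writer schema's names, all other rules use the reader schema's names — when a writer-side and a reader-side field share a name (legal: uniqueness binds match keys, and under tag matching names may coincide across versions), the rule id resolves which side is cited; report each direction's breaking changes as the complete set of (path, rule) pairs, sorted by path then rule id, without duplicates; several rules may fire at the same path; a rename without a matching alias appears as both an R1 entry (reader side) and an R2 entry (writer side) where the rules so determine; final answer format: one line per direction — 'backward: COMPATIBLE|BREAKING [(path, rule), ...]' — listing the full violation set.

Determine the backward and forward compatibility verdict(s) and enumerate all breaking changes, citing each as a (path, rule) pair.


each type pair in Invoice: writer, then reader
backward analysis of Invoice with v2 as reader and v1 as writer:
  role: Role -> Role, writer optional; from role
  extras: map<string, float32> -> map<string, float32>, writer optional; from extras
  attempts: int32 -> int32, writer optional; from attempts
  payload: bytes -> bytes, writer optional; from payload
  quantity: int64 -> int64, writer required; from quantity
  seq: int64 -> float64, writer required; from seq
  leftover writer field: weight
  violation R3 at seq
  => backward: BREAKING (1)
forward analysis of Invoice with v1 as reader and v2 as writer:
  role: Role -> Role, writer optional; from role
  extras: map<string, float32> -> map<string, float32>, writer optional; from extras
  attempts: int32 -> int32, writer optional; from attempts
  payload: bytes -> bytes, writer optional; from payload
  weight: no writer match
  quantity: int64 -> int64, writer required; from quantity
  seq: float64 -> int64, writer required; from seq
  violation R3 at seq
  => forward: BREAKING (1)

backward: BREAKING [(seq, R3)]; forward: BREAKING [(seq, R3)]


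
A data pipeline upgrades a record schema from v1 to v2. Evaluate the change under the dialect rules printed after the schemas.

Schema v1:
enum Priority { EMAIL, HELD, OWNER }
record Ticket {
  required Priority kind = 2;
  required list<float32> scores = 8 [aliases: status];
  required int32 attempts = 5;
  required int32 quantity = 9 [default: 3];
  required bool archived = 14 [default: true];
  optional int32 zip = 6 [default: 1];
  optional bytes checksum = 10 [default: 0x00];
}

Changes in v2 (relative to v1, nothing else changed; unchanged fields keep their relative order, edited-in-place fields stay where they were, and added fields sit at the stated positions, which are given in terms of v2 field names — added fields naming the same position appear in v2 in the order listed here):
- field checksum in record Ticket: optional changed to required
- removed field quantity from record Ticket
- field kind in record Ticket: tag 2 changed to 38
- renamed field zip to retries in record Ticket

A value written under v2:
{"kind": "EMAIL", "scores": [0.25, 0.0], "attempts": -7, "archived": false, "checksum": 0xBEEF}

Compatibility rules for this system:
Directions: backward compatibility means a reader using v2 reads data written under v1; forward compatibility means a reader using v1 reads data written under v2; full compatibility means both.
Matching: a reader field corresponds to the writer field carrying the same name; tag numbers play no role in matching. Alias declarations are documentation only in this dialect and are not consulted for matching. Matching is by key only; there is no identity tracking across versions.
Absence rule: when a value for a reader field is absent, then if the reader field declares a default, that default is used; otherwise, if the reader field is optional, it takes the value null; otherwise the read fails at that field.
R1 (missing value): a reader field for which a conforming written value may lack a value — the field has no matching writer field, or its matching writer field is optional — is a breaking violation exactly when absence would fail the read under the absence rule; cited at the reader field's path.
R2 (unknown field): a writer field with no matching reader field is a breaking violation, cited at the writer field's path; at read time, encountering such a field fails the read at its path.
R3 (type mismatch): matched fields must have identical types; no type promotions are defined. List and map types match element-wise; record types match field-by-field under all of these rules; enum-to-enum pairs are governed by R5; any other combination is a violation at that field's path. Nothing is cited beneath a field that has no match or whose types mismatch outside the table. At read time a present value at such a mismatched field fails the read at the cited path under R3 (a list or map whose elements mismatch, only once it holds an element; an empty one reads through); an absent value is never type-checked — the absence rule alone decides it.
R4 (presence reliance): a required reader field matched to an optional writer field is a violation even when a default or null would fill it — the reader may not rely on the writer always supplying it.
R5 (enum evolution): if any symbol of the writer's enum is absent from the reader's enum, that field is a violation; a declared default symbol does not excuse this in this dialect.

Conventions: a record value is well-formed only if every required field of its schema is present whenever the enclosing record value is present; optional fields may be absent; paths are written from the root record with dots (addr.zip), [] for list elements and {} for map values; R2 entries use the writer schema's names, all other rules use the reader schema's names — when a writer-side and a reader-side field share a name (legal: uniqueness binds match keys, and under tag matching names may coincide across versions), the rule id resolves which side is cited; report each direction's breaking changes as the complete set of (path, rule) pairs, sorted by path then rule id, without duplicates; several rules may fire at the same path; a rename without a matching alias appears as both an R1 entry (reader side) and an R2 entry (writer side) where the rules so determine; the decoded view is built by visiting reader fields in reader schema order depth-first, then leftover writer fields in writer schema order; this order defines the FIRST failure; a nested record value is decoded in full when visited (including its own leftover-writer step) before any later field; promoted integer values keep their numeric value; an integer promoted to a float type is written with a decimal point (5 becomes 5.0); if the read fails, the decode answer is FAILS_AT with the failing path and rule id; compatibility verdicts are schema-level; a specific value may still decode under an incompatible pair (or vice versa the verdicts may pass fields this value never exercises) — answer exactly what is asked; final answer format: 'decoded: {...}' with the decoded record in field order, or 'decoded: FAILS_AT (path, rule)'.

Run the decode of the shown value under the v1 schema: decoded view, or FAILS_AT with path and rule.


decoded: {"kind": "EMAIL", "scores": [0.25, 0.0], "attempts": -7, "quantity": 3, "archived": false, "zip": 1, "checksum": 0xBEEF}

arrows below run writer -> reader for Ticket
decode walk for Ticket under reader schema v1:
  kind := "EMAIL"
  scores := [0.25, 0.0]
  attempts := -7
  quantity := 3 (no value, default fills)
  archived := false
  zip := 1 (no value, default fills)
  checksum := 0xBEEF
  => decoded: {"kind": "EMAIL", "scores": [0.25, 0.0], "attempts": -7, "quantity": 3, "archived": false, "zip": 1, "checksum": 0xBEEF}
ruling out the remaining Ticket differences:
  field checksum in record Ticket: optional changed to required -> affects the rule determinations only; this particular Ticket value decodes identically
  removed field quantity from record Ticket -> affects the rule determinations only; this particular Ticket value decodes identically
  field kind in record Ticket: tag 2 changed to 38 -> fires no rule on Ticket under this dialect and leaves the result unchanged
  renamed field zip to retries in record Ticket -> affects the rule determinations only; this particular Ticket value decodes identically


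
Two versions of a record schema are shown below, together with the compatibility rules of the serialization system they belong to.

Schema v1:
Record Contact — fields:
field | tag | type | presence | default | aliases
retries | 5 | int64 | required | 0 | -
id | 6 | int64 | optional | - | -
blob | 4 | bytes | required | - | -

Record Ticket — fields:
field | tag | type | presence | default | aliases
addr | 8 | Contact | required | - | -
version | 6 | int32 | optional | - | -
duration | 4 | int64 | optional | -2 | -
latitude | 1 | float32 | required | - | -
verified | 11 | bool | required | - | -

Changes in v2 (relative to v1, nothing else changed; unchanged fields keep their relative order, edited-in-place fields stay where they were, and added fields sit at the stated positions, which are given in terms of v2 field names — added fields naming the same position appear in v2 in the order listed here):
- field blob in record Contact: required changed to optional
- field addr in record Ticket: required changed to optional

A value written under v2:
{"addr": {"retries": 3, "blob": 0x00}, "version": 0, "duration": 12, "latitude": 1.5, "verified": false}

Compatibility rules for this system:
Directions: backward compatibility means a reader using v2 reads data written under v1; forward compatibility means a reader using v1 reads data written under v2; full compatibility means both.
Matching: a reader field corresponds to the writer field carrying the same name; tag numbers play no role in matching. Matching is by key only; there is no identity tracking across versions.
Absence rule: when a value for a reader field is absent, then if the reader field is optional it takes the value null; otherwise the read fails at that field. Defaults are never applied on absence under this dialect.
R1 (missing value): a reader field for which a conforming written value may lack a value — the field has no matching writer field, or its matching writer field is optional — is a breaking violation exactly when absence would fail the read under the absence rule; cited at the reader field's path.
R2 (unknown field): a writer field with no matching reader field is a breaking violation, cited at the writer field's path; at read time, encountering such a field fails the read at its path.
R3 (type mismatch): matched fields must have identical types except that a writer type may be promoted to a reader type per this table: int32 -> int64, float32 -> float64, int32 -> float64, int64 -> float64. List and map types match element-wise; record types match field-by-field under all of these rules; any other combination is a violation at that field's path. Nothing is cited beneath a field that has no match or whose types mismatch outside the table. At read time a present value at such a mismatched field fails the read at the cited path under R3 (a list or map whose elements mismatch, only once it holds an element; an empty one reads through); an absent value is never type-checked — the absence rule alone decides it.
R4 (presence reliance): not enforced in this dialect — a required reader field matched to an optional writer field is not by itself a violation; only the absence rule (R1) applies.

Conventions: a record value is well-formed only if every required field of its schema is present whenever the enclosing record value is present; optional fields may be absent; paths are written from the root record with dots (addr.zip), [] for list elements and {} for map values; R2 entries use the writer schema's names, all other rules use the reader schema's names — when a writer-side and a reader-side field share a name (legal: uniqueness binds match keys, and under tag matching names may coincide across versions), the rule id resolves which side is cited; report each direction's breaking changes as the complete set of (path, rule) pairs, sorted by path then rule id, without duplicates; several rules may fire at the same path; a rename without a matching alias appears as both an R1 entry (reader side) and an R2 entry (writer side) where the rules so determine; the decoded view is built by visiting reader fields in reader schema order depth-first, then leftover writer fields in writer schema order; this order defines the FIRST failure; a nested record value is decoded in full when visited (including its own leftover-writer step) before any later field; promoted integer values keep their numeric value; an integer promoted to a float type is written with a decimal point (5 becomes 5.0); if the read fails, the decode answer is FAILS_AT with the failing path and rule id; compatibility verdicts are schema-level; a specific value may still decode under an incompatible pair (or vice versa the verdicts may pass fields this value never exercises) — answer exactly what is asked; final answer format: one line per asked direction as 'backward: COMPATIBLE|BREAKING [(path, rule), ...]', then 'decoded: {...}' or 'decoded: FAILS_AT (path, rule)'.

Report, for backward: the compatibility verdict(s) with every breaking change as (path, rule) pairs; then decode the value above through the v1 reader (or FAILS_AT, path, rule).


arrows below run writer -> reader for Ticket
backward for Ticket (reader v2, writer v1):
  addr <- addr (Contact -> Contact, writer required)
  version <- version (int32 -> int32, writer optional)
  duration <- duration (int64 -> int64, writer optional)
  latitude <- latitude (float32 -> float32, writer required)
  verified <- verified (bool -> bool, writer required)
  addr.retries <- addr.retries (int64 -> int64, writer required)
  addr.id <- addr.id (int64 -> int64, writer optional)
  addr.blob <- addr.blob (bytes -> bytes, writer required)
  => backward verdict for Ticket: COMPATIBLE, no violations
migrating the Ticket value to v1:
  addr.retries := 3
  addr.id := null (not supplied -> null)
  addr.blob := 0x00
  version := 0
  duration := 12
  latitude := 1.5
  verified := false
  => decoded: {"addr": {"retries": 3, "id": null, "blob": 0x00}, "version": 0, "duration": 12, "latitude": 1.5, "verified": false}
remaining Ticket differences; none change what is asked:
  field blob in record Contact: required changed to optional -> its effect on Ticket is confined to the forward direction, not asked
  field addr in record Ticket: required changed to optional -> its effect on Ticket is confined to the forward direction, not asked

backward: COMPATIBLE []; decoded: {"addr": {"retries": 3, "id": null, "blob": 0x00}, "version": 0, "duration": 12, "latitude": 1.5, "verified": false}
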